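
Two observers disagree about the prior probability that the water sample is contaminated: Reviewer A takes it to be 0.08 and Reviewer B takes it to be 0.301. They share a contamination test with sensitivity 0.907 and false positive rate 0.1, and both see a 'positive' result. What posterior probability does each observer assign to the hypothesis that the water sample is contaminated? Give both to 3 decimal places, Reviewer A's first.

Reviewer A: 0.441; Reviewer B: 0.796

P('+'|H) = 0.907, P('+'|¬H) = 0.1.
Reviewer A: numerator 0.907·0.08 = 0.072560; evidence = 0.072560+0.1·0.92 = 0.16456; posterior = 0.441.
Reviewer B: numerator 0.907·0.301 = 0.27301; evidence = 0.27301+0.1·0.699 = 0.34291; posterior = 0.796.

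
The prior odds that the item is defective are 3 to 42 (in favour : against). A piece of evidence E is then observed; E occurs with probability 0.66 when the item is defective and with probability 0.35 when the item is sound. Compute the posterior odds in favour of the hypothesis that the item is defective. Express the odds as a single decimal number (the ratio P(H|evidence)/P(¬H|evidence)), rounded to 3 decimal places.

Prior odds = 3/42 = 0.071429. In log-odds, ln(0.071429) = -2.6391.
Add log likelihood ratio: ln(1.8857) = 0.63431.
Posterior log-odds = -2.0048, so posterior odds = exp(-2.0048) = 0.13469.

Posterior odds ≈ 0.135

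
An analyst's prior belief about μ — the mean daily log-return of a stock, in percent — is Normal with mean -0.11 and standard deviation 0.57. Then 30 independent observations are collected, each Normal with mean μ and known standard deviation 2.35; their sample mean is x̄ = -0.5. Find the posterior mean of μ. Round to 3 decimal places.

Posterior mean ≈ -0.359

With known σ, the Normal prior is conjugate. Weight on the data is w = (n/σ²)/(n/σ² + 1/τ₀²) = 5.43232/(5.43232+3.07787) = 0.63833.
Posterior mean = w·x̄ + (1−w)·μ₀ = 0.63833·-0.5 + 0.36167·-0.11 = -0.359.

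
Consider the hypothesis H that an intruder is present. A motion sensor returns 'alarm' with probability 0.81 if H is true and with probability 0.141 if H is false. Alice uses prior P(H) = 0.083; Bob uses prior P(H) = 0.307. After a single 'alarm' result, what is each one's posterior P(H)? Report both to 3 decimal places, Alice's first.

Alice: 0.342; Bob: 0.718

P('+'|H) = 0.81, P('+'|¬H) = 0.141.
Alice: numerator 0.81·0.083 = 0.067230; evidence = 0.067230+0.141·0.917 = 0.19653; posterior = 0.342.
Bob: numerator 0.81·0.307 = 0.24867; evidence = 0.24867+0.141·0.693 = 0.34638; posterior = 0.718.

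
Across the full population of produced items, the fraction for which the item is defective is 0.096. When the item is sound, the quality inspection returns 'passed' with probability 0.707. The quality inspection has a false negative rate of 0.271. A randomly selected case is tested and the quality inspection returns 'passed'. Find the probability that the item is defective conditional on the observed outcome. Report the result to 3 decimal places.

Let H be the event that the item is defective. P(H) = 0.096, so P(¬H) = 0.904. With E the 'passed' result, P(E|H) = 0.271 and P(E|¬H) = 0.707.
P(E) = 0.271·0.096 + 0.707·0.904 = 0.026016 + 0.63913 = 0.66514.
By Bayes' theorem, P(H|E) = 0.026016 / 0.66514 = 0.039.

P(H | E) ≈ 0.039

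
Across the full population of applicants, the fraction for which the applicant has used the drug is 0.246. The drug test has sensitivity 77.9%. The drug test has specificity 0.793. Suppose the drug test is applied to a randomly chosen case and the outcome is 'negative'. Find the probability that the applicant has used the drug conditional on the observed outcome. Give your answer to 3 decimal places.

Write H for 'the applicant has used the drug'. Prior odds H:¬H = 0.246/0.754 = 0.32626. For the 'negative' outcome, the likelihood ratio is 0.221/0.793 = 0.27869.
Posterior odds = 0.32626 × 0.27869 = 0.090925, so P(H|E) = 0.090925/(1+0.090925) = 0.083.

P(H | E) ≈ 0.083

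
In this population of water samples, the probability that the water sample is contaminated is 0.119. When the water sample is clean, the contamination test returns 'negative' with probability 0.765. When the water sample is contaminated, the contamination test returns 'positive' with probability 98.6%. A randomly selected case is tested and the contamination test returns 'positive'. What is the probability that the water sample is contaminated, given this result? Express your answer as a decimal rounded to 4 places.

Let H be the event that the water sample is contaminated. P(H) = 0.119, so P(¬H) = 0.881. With E the 'positive' result, P(E|H) = 0.986 and P(E|¬H) = 0.235.
P(E) = 0.986·0.119 + 0.235·0.881 = 0.11733 + 0.20703 = 0.32437.
By Bayes' theorem, P(H|E) = 0.11733 / 0.32437 = 0.3617.

P(H | E) ≈ 0.3617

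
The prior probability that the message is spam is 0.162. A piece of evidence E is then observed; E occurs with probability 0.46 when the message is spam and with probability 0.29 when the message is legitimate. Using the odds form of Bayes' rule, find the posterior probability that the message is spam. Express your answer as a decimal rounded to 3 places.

Posterior probability ≈ 0.235

Prior odds = 0.162/(1−0.162) = 0.19332.
Likelihood ratio for E = 0.46/0.29 = 1.5862.
Posterior odds = prior odds × LR = 0.30664.
Posterior probability = odds/(1+odds) = 0.30664/1.3066 = 0.235.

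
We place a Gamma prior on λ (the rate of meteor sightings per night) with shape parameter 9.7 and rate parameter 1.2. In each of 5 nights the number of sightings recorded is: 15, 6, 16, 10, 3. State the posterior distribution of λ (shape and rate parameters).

Posterior: Gamma(shape=59.7, rate=6.2)

The Poisson likelihood adds the total count to the shape and the number of exposure periods to the rate. Here ∑xᵢ = 50 and n = 5, so shape 9.7→59.7 and rate 1.2→6.2.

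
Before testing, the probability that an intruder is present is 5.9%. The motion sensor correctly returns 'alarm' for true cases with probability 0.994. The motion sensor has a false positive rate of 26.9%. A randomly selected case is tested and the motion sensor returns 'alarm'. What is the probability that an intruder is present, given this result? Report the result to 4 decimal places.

Let H be the event that an intruder is present. P(H) = 0.059, so P(¬H) = 0.941. With E the 'alarm' result, P(E|H) = 0.994 and P(E|¬H) = 0.269.
P(E) = 0.994·0.059 + 0.269·0.941 = 0.058646 + 0.25313 = 0.31178.
By Bayes' theorem, P(H|E) = 0.058646 / 0.31178 = 0.1881.

P(H | E) ≈ 0.1881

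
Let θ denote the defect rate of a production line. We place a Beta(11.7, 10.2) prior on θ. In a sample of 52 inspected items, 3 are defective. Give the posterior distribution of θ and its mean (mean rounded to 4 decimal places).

The binomial likelihood is conjugate to the Beta prior: with 3 successes and 49 failures, the posterior is Beta(11.7+3, 10.2+49) = Beta(14.7, 59.2).
Posterior mean = α/(α+β) = 14.7/73.9 = 0.1989.

Posterior: Beta(14.7, 59.2); mean ≈ 0.1989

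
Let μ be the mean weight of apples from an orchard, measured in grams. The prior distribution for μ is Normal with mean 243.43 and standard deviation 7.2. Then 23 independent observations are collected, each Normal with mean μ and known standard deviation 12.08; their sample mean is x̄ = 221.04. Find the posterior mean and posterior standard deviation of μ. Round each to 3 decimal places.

Posterior mean ≈ 223.481; posterior SD ≈ 2.378

With known σ, the Normal prior is conjugate. Weight on the data is w = (n/σ²)/(n/σ² + 1/τ₀²) = 0.157614/(0.157614+0.0192901) = 0.89096.
Posterior mean = w·x̄ + (1−w)·μ₀ = 0.89096·221.04 + 0.10904·243.43 = 223.481. Posterior variance = 1/(0.157614+0.0192901) = 5.65279, so SD = 2.378.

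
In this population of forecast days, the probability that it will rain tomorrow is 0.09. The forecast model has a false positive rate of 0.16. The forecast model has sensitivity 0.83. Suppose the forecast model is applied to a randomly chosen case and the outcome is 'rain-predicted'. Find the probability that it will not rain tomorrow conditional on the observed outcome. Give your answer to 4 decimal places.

Let H be the event that it will rain tomorrow. P(H) = 0.09, so P(¬H) = 0.91. With E the 'rain-predicted' result, P(E|H) = 0.83 and P(E|¬H) = 0.16.
P(E) = 0.83·0.09 + 0.16·0.91 = 0.074700 + 0.14560 = 0.22030.
By Bayes' theorem, P(H|E) = 0.074700 / 0.22030 = 0.3391. Hence P(¬H|E) = 1 − 0.3391 = 0.6609.

P(¬H | E) ≈ 0.6609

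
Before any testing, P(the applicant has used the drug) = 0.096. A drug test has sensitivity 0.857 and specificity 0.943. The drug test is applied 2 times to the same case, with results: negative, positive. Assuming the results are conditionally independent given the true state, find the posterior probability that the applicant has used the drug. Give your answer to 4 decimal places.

Posterior P(H) ≈ 0.1949

Let H be the event that the applicant has used the drug; start with P(H) = 0.096. P('positive'|H) = 0.857, P('positive'|¬H) = 0.057.
Update on result 1 ('negative'): P(H) ← 0.143·0.0960 / (0.143·0.0960 + 0.943·0.9040) = 0.013728/0.86620 = 0.0158.
Update on result 2 ('positive'): P(H) ← 0.857·0.0158 / (0.857·0.0158 + 0.057·0.9842) = 0.013582/0.069679 = 0.1949.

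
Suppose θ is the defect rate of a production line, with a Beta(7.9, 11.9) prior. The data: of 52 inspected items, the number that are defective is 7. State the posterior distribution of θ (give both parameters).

Observing 7 successes and 45 failures updates Beta(7.9, 11.9) by adding the success and failure counts to the two shape parameters: α = 7.9+7 = 14.9, β = 11.9+45 = 56.9.

Posterior: Beta(14.9, 56.9)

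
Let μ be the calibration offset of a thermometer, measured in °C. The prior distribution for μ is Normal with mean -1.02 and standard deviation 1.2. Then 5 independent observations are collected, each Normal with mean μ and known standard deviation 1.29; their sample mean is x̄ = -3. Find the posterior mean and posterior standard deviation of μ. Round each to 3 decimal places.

Posterior mean ≈ -2.628; posterior SD ≈ 0.520

With known σ, the Normal prior is conjugate. Weight on the data is w = (n/σ²)/(n/σ² + 1/τ₀²) = 3.00463/(3.00463+0.694444) = 0.81227.
Posterior mean = w·x̄ + (1−w)·μ₀ = 0.81227·-3 + 0.18773·-1.02 = -2.628. Posterior variance = 1/(3.00463+0.694444) = 0.270338, so SD = 0.520.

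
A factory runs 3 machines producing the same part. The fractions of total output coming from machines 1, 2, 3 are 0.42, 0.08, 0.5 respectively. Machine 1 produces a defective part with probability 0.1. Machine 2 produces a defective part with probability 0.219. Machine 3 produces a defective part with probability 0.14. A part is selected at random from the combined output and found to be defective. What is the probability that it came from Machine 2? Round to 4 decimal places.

P(defective|M1) = 0.1; P(defective|M2) = 0.219; P(defective|M3) = 0.14.
Prior × likelihood for each source: 0.42·0.1=0.04200, 0.08·0.219=0.01752, 0.5·0.14=0.07000. Summing gives P(defective) = 0.12952.
P(Machine 2 | defective) = 0.01752 / 0.12952 = 0.1353.

Posterior probability ≈ 0.1353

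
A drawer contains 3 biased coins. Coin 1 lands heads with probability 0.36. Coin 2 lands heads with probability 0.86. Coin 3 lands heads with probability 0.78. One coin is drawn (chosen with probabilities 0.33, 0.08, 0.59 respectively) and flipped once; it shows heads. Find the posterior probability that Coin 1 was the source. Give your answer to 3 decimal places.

P(heads|C1) = 0.36; P(heads|C2) = 0.86; P(heads|C3) = 0.78.
Prior × likelihood for each source: 0.33·0.36=0.1188, 0.08·0.86=0.06880, 0.59·0.78=0.4602. Summing gives P(heads) = 0.64780.
P(Coin 1 | heads) = 0.1188 / 0.64780 = 0.183.

Posterior probability ≈ 0.183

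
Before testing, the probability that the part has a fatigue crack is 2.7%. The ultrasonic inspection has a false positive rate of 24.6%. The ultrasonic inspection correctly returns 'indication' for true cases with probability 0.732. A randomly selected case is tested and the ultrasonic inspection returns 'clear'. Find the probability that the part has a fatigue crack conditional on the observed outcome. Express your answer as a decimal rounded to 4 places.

Let H be the event that the part has a fatigue crack. P(H) = 0.027, so P(¬H) = 0.973. With E the 'clear' result, P(E|H) = 0.268 and P(E|¬H) = 0.754.
P(E) = 0.268·0.027 + 0.754·0.973 = 0.0072360 + 0.73364 = 0.74088.
By Bayes' theorem, P(H|E) = 0.0072360 / 0.74088 = 0.0098.

P(H | E) ≈ 0.0098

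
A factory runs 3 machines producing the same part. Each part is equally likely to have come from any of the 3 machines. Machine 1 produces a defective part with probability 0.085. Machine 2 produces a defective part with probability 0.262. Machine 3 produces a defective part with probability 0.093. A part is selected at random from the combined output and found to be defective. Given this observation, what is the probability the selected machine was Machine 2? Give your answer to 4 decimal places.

Posterior probability ≈ 0.5955

Tabulate prior·likelihood by source: [1] prior 0.333333, lik 0.085, product 0.02833; [2] prior 0.333333, lik 0.262, product 0.08733; [3] prior 0.333333, lik 0.093, product 0.03100.
Normalizing constant = 0.14667; the posterior for Machine 2 is its product over the sum, 0.08733/0.14667 = 0.5955.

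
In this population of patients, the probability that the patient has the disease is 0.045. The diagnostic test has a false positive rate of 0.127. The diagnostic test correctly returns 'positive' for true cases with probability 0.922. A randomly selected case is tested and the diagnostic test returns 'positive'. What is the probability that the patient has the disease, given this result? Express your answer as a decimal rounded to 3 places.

Let H be the event that the patient has the disease. P(H) = 0.045, so P(¬H) = 0.955. With E the 'positive' result, P(E|H) = 0.922 and P(E|¬H) = 0.127.
P(E) = 0.922·0.045 + 0.127·0.955 = 0.041490 + 0.12128 = 0.16278.
By Bayes' theorem, P(H|E) = 0.041490 / 0.16278 = 0.255.

P(H | E) ≈ 0.255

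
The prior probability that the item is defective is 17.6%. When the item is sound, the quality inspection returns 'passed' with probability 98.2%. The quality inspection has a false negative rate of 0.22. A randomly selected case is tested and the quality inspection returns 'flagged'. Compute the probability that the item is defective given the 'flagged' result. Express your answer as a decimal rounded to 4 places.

P(H | E) ≈ 0.9025

Let H be the event that the item is defective. P(H) = 0.176, so P(¬H) = 0.824. With E the 'flagged' result, P(E|H) = 0.78 and P(E|¬H) = 0.018.
P(E) = 0.78·0.176 + 0.018·0.824 = 0.13728 + 0.014832 = 0.15211.
By Bayes' theorem, P(H|E) = 0.13728 / 0.15211 = 0.9025.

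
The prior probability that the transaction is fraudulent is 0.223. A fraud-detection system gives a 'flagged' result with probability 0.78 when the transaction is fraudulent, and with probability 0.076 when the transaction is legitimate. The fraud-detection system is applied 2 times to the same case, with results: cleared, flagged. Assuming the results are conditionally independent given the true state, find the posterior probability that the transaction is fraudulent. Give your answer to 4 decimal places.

Posterior P(H) ≈ 0.4122

With H the event that the transaction is fraudulent, the joint likelihood of the observed sequence is P(data|H) = 0.22·0.78 = 0.17160 and P(data|¬H) = 0.924·0.076 = 0.070224.
Bayes: P(H|data) = 0.223·0.17160 / (0.223·0.17160 + 0.777·0.070224) = 0.038267/0.092831 = 0.4122.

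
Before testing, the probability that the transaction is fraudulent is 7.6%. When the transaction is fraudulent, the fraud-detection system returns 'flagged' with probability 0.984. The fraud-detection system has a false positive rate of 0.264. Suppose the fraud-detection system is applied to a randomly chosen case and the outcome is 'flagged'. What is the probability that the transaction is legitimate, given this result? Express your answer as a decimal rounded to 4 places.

Write H for 'the transaction is fraudulent'. Prior odds H:¬H = 0.076/0.924 = 0.082251. For the 'flagged' outcome, the likelihood ratio is 0.984/0.264 = 3.7273.
Posterior odds = 0.082251 × 3.7273 = 0.30657, so P(H|E) = 0.30657/(1+0.30657) = 0.2346. Then P(¬H|E) = 1 − 0.2346 = 0.7654.

P(¬H | E) ≈ 0.7654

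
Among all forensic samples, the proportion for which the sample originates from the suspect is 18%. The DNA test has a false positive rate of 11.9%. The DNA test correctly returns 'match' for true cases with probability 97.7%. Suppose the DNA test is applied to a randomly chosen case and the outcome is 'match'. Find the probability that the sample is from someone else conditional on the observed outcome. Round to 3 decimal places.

P(¬H | E) ≈ 0.357

Write H for 'the sample originates from the suspect'. Prior odds H:¬H = 0.18/0.82 = 0.21951. For the 'match' outcome, the likelihood ratio is 0.977/0.119 = 8.2101.
Posterior odds = 0.21951 × 8.2101 = 1.8022, so P(H|E) = 1.8022/(1+1.8022) = 0.643. Then P(¬H|E) = 1 − 0.643 = 0.357.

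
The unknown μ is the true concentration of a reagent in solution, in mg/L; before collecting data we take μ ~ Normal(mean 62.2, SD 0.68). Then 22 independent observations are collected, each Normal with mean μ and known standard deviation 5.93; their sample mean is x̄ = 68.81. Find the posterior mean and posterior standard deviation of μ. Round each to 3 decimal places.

Posterior mean ≈ 63.683; posterior SD ≈ 0.599

With known σ, the Normal prior is conjugate. Weight on the data is w = (n/σ²)/(n/σ² + 1/τ₀²) = 0.625624/(0.625624+2.16263) = 0.22438.
Posterior mean = w·x̄ + (1−w)·μ₀ = 0.22438·68.81 + 0.77562·62.2 = 63.683. Posterior variance = 1/(0.625624+2.16263) = 0.358647, so SD = 0.599.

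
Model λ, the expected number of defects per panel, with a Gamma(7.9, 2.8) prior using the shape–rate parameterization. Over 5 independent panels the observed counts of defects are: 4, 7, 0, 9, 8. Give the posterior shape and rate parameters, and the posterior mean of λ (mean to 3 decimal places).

Posterior: Gamma(shape=35.9, rate=7.8); mean ≈ 4.603

The Poisson likelihood adds the total count to the shape and the number of exposure periods to the rate. Here ∑xᵢ = 28 and n = 5, so shape 7.9→35.9 and rate 2.8→7.8.
E[λ | data] = 35.9/7.8 = 4.603.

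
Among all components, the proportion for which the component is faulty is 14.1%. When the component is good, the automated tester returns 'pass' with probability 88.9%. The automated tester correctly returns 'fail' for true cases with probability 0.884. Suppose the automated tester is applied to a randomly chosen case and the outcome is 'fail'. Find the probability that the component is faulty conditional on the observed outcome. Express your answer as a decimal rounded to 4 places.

Let H be the event that the component is faulty. P(H) = 0.141, so P(¬H) = 0.859. With E the 'fail' result, P(E|H) = 0.884 and P(E|¬H) = 0.111.
P(E) = 0.884·0.141 + 0.111·0.859 = 0.12464 + 0.095349 = 0.21999.
By Bayes' theorem, P(H|E) = 0.12464 / 0.21999 = 0.5666.

P(H | E) ≈ 0.5666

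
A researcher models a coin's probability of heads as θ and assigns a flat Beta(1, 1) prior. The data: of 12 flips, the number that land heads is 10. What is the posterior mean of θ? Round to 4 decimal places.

Observing 10 successes and 2 failures updates Beta(1, 1) by adding the success and failure counts to the two shape parameters: α = 1+10 = 11, β = 1+2 = 3.
E[θ | data] = 11/(11+3) = 0.7857.

Posterior mean ≈ 0.7857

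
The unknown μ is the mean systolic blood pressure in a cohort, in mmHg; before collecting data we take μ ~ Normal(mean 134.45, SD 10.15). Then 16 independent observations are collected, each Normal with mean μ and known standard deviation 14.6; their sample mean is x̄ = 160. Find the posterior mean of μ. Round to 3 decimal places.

Posterior mean ≈ 157.074

With known σ, the Normal prior is conjugate. Weight on the data is w = (n/σ²)/(n/σ² + 1/τ₀²) = 0.0750610/(0.0750610+0.00970662) = 0.88549.
Posterior mean = w·x̄ + (1−w)·μ₀ = 0.88549·160 + 0.11451·134.45 = 157.074.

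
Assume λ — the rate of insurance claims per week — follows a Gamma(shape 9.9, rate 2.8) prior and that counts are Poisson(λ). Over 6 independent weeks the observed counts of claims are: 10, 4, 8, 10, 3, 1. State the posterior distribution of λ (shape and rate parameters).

The Poisson likelihood adds the total count to the shape and the number of exposure periods to the rate. Here ∑xᵢ = 36 and n = 6, so shape 9.9→45.9 and rate 2.8→8.8.

Posterior: Gamma(shape=45.9, rate=8.8)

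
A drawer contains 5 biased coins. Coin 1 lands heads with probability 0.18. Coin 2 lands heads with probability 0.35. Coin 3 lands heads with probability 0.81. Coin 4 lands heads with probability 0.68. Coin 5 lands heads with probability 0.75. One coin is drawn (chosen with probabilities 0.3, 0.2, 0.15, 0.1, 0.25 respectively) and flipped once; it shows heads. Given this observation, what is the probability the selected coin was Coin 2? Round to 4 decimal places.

Posterior probability ≈ 0.1397

P(heads|C1) = 0.18; P(heads|C2) = 0.35; P(heads|C3) = 0.81; P(heads|C4) = 0.68; P(heads|C5) = 0.75.
Prior × likelihood for each source: 0.3·0.18=0.05400, 0.2·0.35=0.07000, 0.15·0.81=0.1215, 0.1·0.68=0.06800, 0.25·0.75=0.1875. Summing gives P(heads) = 0.50100.
P(Coin 2 | heads) = 0.07000 / 0.50100 = 0.1397.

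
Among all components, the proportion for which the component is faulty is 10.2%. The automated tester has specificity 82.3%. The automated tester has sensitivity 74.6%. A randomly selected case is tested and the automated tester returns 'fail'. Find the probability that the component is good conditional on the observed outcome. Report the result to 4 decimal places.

Write H for 'the component is faulty'. Prior odds H:¬H = 0.102/0.898 = 0.11359. For the 'fail' outcome, the likelihood ratio is 0.746/0.177 = 4.2147.
Posterior odds = 0.11359 × 4.2147 = 0.47873, so P(H|E) = 0.47873/(1+0.47873) = 0.3237. Then P(¬H|E) = 1 − 0.3237 = 0.6763.

P(¬H | E) ≈ 0.6763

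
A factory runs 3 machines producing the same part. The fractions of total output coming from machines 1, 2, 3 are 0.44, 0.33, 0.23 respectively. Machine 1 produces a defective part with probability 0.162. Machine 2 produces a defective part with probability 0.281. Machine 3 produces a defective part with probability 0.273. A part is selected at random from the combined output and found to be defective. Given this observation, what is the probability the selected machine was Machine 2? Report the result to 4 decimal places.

Posterior probability ≈ 0.4089

Tabulate prior·likelihood by source: [1] prior 0.44, lik 0.162, product 0.07128; [2] prior 0.33, lik 0.281, product 0.09273; [3] prior 0.23, lik 0.273, product 0.06279.
Normalizing constant = 0.22680; the posterior for Machine 2 is its product over the sum, 0.09273/0.22680 = 0.4089.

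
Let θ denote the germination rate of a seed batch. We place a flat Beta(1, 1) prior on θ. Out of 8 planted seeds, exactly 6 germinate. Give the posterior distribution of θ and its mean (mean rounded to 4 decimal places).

Posterior: Beta(7, 3); mean ≈ 0.7000

Observing 6 successes and 2 failures updates Beta(1, 1) by adding the success and failure counts to the two shape parameters: α = 1+6 = 7, β = 1+2 = 3.
Posterior mean = α/(α+β) = 7/10 = 0.7000.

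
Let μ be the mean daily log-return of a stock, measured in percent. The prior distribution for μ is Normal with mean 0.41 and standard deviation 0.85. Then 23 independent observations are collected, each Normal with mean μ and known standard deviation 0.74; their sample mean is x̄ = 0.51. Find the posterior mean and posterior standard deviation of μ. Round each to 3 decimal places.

With known σ, the Normal prior is conjugate. Weight on the data is w = (n/σ²)/(n/σ² + 1/τ₀²) = 42.0015/(42.0015+1.38408) = 0.96810.
Posterior mean = w·x̄ + (1−w)·μ₀ = 0.96810·0.51 + 0.031902·0.41 = 0.507. Posterior variance = 1/(42.0015+1.38408) = 0.0230492, so SD = 0.152.

Posterior mean ≈ 0.507; posterior SD ≈ 0.152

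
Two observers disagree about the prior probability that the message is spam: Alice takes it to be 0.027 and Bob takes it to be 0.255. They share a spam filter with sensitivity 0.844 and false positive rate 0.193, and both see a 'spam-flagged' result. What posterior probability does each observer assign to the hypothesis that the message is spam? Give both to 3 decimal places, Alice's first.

The likelihood ratio for a 'spam-flagged' result is 0.844/0.193 = 4.3731.
Alice: prior odds 0.027/0.973 = 0.027749; posterior odds 0.12135; posterior probability 0.108.
Bob: prior odds 0.255/0.745 = 0.34228; posterior odds 1.4968; posterior probability 0.599.

Alice: 0.108; Bob: 0.599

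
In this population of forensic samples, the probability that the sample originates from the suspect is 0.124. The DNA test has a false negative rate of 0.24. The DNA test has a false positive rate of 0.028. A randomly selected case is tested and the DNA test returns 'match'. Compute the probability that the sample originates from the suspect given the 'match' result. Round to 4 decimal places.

Let H be the event that the sample originates from the suspect. P(H) = 0.124, so P(¬H) = 0.876. With E the 'match' result, P(E|H) = 0.76 and P(E|¬H) = 0.028.
P(E) = 0.76·0.124 + 0.028·0.876 = 0.094240 + 0.024528 = 0.11877.
By Bayes' theorem, P(H|E) = 0.094240 / 0.11877 = 0.7935.

P(H | E) ≈ 0.7935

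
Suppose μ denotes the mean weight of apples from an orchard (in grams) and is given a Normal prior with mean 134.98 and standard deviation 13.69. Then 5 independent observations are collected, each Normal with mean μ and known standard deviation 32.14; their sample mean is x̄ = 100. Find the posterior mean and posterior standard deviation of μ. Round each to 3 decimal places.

Posterior mean ≈ 118.341; posterior SD ≈ 9.913

Prior precision 1/τ₀² = 1/13.69² = 0.00533572; data precision n/σ² = 5/32.14² = 0.00484037.
Posterior precision = 0.00533572 + 0.00484037 = 0.0101761, giving posterior SD = 1/√0.0101761 = 9.913.
Posterior mean = (0.00533572·134.98 + 0.00484037·100) / 0.0101761 = 118.341.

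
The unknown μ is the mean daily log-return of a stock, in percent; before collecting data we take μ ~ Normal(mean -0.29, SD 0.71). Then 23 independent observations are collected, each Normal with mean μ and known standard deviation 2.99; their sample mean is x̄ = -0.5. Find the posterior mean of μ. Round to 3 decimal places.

Posterior mean ≈ -0.409

Prior precision 1/τ₀² = 1/0.71² = 1.98373; data precision n/σ² = 23/2.99² = 2.57268.
Posterior precision = 1.98373 + 2.57268 = 4.55641.
Posterior mean = (1.98373·-0.29 + 2.57268·-0.5) / 4.55641 = -0.409.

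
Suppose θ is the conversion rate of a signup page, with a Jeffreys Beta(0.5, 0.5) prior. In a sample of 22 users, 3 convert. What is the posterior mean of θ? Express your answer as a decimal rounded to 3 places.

Observing 3 successes and 19 failures updates Beta(0.5, 0.5) by adding the success and failure counts to the two shape parameters: α = 0.5+3 = 3.5, β = 0.5+19 = 19.5.
E[θ | data] = 3.5/(3.5+19.5) = 0.152.

Posterior mean ≈ 0.152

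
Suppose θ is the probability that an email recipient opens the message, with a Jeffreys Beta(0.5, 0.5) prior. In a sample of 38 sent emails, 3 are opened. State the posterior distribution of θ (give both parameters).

Observing 3 successes and 35 failures updates Beta(0.5, 0.5) by adding the success and failure counts to the two shape parameters: α = 0.5+3 = 3.5, β = 0.5+35 = 35.5.

Posterior: Beta(3.5, 35.5)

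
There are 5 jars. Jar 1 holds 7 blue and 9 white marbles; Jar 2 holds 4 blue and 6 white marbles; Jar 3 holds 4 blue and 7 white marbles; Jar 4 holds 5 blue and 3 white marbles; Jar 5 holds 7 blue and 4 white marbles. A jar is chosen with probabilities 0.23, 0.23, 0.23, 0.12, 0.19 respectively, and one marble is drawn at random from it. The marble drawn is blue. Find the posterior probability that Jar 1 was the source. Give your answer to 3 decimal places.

P(blue|Jar 1) = 0.4375; P(blue|Jar 2) = 0.4; P(blue|Jar 3) = 0.3636; P(blue|Jar 4) = 0.625; P(blue|Jar 5) = 0.6364.
Prior × likelihood for each source: 0.23·0.4375=0.1006, 0.23·0.4=0.09200, 0.23·0.3636=0.08364, 0.12·0.625=0.07500, 0.19·0.6364=0.1209. Summing gives P(blue) = 0.47217.
P(Jar 1 | blue) = 0.1006 / 0.47217 = 0.213.

Posterior probability ≈ 0.213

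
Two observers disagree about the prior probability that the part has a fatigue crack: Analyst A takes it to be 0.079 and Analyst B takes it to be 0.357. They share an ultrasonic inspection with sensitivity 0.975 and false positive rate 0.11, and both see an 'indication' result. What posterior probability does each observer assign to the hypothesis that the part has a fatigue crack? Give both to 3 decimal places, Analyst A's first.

Analyst A: 0.432; Analyst B: 0.831

P('+'|H) = 0.975, P('+'|¬H) = 0.11.
Analyst A: numerator 0.975·0.079 = 0.077025; evidence = 0.077025+0.11·0.921 = 0.17834; posterior = 0.432.
Analyst B: numerator 0.975·0.357 = 0.34807; evidence = 0.34807+0.11·0.643 = 0.41880; posterior = 0.831.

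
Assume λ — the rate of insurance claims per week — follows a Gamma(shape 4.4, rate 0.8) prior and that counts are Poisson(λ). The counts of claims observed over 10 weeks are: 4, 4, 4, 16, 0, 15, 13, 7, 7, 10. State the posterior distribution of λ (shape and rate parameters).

Total count ∑xᵢ = 80 over n = 10 weeks.
Gamma is conjugate to the Poisson likelihood: posterior is Gamma(shape = 4.4+80 = 84.4, rate = 0.8+10 = 10.8).

Posterior: Gamma(shape=84.4, rate=10.8)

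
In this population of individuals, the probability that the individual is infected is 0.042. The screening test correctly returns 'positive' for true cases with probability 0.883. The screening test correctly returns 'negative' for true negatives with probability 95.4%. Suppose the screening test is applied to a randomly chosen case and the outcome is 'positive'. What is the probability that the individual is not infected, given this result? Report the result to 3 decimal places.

P(¬H | E) ≈ 0.543

Write H for 'the individual is infected'. Prior odds H:¬H = 0.042/0.958 = 0.043841. For the 'positive' outcome, the likelihood ratio is 0.883/0.046 = 19.196.
Posterior odds = 0.043841 × 19.196 = 0.84156, so P(H|E) = 0.84156/(1+0.84156) = 0.457. Then P(¬H|E) = 1 − 0.457 = 0.543.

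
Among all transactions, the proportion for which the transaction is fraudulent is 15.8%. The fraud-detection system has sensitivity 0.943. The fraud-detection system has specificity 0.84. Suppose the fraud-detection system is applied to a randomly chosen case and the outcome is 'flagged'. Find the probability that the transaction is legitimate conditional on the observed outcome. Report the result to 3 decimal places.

P(¬H | E) ≈ 0.475

Let H be the event that the transaction is fraudulent. P(H) = 0.158, so P(¬H) = 0.842. With E the 'flagged' result, P(E|H) = 0.943 and P(E|¬H) = 0.16.
P(E) = 0.943·0.158 + 0.16·0.842 = 0.14899 + 0.13472 = 0.28371.
By Bayes' theorem, P(H|E) = 0.14899 / 0.28371 = 0.525. Hence P(¬H|E) = 1 − 0.525 = 0.475.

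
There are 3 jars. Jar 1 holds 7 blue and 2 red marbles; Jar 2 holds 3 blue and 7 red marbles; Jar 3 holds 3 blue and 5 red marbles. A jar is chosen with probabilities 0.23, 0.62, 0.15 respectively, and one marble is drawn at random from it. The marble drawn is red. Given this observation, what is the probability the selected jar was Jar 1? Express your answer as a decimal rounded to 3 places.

Posterior probability ≈ 0.088

P(red|Jar 1) = 0.2222; P(red|Jar 2) = 0.7; P(red|Jar 3) = 0.625.
Prior × likelihood for each source: 0.23·0.2222=0.05111, 0.62·0.7=0.4340, 0.15·0.625=0.09375. Summing gives P(red) = 0.57886.
P(Jar 1 | red) = 0.05111 / 0.57886 = 0.088.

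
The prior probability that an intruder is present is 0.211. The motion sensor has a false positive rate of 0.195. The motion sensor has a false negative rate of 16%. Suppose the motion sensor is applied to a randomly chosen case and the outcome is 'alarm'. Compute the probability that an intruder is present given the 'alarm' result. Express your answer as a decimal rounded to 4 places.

P(H | E) ≈ 0.5353

Let H be the event that an intruder is present. P(H) = 0.211, so P(¬H) = 0.789. With E the 'alarm' result, P(E|H) = 0.84 and P(E|¬H) = 0.195.
P(E) = 0.84·0.211 + 0.195·0.789 = 0.17724 + 0.15386 = 0.33110.
By Bayes' theorem, P(H|E) = 0.17724 / 0.33110 = 0.5353.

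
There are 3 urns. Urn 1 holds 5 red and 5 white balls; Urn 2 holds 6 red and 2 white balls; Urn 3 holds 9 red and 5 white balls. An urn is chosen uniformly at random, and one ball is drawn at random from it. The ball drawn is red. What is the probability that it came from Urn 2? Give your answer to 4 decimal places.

Posterior probability ≈ 0.3962

P(red|Urn 1) = 0.5; P(red|Urn 2) = 0.75; P(red|Urn 3) = 0.6429.
Prior × likelihood for each source: 0.333333·0.5=0.1667, 0.333333·0.75=0.2500, 0.333333·0.6429=0.2143. Summing gives P(red) = 0.63095.
P(Urn 2 | red) = 0.2500 / 0.63095 = 0.3962.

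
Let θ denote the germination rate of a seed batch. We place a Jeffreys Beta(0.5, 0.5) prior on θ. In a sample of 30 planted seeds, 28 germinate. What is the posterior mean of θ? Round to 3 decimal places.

Posterior mean ≈ 0.919

Observing 28 successes and 2 failures updates Beta(0.5, 0.5) by adding the success and failure counts to the two shape parameters: α = 0.5+28 = 28.5, β = 0.5+2 = 2.5.
E[θ | data] = 28.5/(28.5+2.5) = 0.919.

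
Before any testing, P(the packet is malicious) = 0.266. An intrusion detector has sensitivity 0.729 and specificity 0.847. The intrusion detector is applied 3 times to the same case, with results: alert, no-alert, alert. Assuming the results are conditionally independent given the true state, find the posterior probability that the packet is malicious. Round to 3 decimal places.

With H the event that the packet is malicious, the joint likelihood of the observed sequence is P(data|H) = 0.729·0.271·0.729 = 0.14402 and P(data|¬H) = 0.153·0.847·0.153 = 0.019827.
Bayes: P(H|data) = 0.266·0.14402 / (0.266·0.14402 + 0.734·0.019827) = 0.038309/0.052863 = 0.7247.

Posterior P(H) ≈ 0.725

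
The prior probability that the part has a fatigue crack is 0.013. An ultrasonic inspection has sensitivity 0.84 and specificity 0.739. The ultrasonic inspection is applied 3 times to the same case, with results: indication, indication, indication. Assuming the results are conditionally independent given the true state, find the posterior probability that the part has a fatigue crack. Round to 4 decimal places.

Posterior P(H) ≈ 0.3051

With H the event that the part has a fatigue crack, the joint likelihood of the observed sequence is P(data|H) = 0.84·0.84·0.84 = 0.59270 and P(data|¬H) = 0.261·0.261·0.261 = 0.017780.
Bayes: P(H|data) = 0.013·0.59270 / (0.013·0.59270 + 0.987·0.017780) = 0.0077052/0.025254 = 0.3051.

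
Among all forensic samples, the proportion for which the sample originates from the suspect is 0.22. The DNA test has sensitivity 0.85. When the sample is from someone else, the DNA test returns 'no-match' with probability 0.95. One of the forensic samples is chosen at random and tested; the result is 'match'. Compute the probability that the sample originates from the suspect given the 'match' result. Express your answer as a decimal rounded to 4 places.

P(H | E) ≈ 0.8274

Let H be the event that the sample originates from the suspect. P(H) = 0.22, so P(¬H) = 0.78. With E the 'match' result, P(E|H) = 0.85 and P(E|¬H) = 0.05.
P(E) = 0.85·0.22 + 0.05·0.78 = 0.18700 + 0.039000 = 0.22600.
By Bayes' theorem, P(H|E) = 0.18700 / 0.22600 = 0.8274.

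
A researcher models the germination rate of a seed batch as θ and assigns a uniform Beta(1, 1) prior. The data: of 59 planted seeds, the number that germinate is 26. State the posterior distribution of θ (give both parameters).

Posterior: Beta(27, 34)

Observing 26 successes and 33 failures updates Beta(1, 1) by adding the success and failure counts to the two shape parameters: α = 1+26 = 27, β = 1+33 = 34.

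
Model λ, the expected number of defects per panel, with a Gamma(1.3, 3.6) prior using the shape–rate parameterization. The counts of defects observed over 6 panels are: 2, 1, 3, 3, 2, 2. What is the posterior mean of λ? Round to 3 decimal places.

The Poisson likelihood adds the total count to the shape and the number of exposure periods to the rate. Here ∑xᵢ = 13 and n = 6, so shape 1.3→14.3 and rate 3.6→9.6.
E[λ | data] = 14.3/9.6 = 1.490.

Posterior mean ≈ 1.490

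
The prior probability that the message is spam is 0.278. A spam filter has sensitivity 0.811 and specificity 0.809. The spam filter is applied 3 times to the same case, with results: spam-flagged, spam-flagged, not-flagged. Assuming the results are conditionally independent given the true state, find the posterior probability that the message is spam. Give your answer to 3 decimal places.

Posterior P(H) ≈ 0.619

With H the event that the message is spam, the joint likelihood of the observed sequence is P(data|H) = 0.811·0.811·0.189 = 0.12431 and P(data|¬H) = 0.191·0.191·0.809 = 0.029513.
Bayes: P(H|data) = 0.278·0.12431 / (0.278·0.12431 + 0.722·0.029513) = 0.034558/0.055866 = 0.6186.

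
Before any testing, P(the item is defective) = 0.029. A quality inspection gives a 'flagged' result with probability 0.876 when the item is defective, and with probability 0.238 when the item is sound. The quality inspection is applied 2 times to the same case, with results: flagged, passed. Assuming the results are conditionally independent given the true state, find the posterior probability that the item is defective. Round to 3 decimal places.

With H the event that the item is defective, the joint likelihood of the observed sequence is P(data|H) = 0.876·0.124 = 0.10862 and P(data|¬H) = 0.238·0.762 = 0.18136.
Bayes: P(H|data) = 0.029·0.10862 / (0.029·0.10862 + 0.971·0.18136) = 0.0031501/0.17925 = 0.0176.

Posterior P(H) ≈ 0.018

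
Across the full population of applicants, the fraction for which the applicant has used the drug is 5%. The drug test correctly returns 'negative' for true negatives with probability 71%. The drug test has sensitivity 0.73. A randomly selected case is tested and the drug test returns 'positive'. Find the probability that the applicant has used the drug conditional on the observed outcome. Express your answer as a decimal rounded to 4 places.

Write H for 'the applicant has used the drug'. Prior odds H:¬H = 0.05/0.95 = 0.052632. For the 'positive' outcome, the likelihood ratio is 0.73/0.29 = 2.5172.
Posterior odds = 0.052632 × 2.5172 = 0.13249, so P(H|E) = 0.13249/(1+0.13249) = 0.1170.

P(H | E) ≈ 0.1170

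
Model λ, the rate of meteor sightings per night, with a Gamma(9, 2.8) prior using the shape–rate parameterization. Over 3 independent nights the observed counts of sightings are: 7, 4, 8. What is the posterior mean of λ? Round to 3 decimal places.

Total count ∑xᵢ = 19 over n = 3 nights.
Gamma is conjugate to the Poisson likelihood: posterior is Gamma(shape = 9+19 = 28, rate = 2.8+3 = 5.8).
Posterior mean = shape/rate = 28/5.8 = 4.828.

Posterior mean ≈ 4.828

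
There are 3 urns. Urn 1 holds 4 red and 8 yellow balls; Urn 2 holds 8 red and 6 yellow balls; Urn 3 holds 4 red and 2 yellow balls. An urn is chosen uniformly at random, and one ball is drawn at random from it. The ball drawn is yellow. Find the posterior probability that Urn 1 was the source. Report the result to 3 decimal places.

Posterior probability ≈ 0.467

P(yellow|Urn 1) = 0.6667; P(yellow|Urn 2) = 0.4286; P(yellow|Urn 3) = 0.3333.
Prior × likelihood for each source: 0.333333·0.6667=0.2222, 0.333333·0.4286=0.1429, 0.333333·0.3333=0.1111. Summing gives P(yellow) = 0.47619.
P(Urn 1 | yellow) = 0.2222 / 0.47619 = 0.467.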